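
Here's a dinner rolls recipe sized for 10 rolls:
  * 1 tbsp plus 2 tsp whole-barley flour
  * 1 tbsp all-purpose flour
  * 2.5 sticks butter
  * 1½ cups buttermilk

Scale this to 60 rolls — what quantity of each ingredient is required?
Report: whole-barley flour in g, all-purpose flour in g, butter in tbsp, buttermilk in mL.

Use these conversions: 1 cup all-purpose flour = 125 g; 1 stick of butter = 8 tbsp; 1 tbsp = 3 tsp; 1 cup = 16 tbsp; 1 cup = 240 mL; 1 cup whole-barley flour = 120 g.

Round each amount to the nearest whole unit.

Scaling factor: 60/10 = 6.
whole-barley flour: (1 tbsp + 2 tsp = 5/3 tbsp) × 6 ÷ 16 tbsp/cup × 120 g/cup = 75 g
all-purpose flour: 1 tbsp × 6 ÷ 16 tbsp/cup × 125 g/cup ≈ 47 g
butter: 2.5 stick × 6 × 8 tbsp/stick = 120 tbsp
buttermilk: 1.5 cup × 6 × 240 mL/cup = 2160 mL

whole-barley flour: 75 g; all-purpose flour: 47 g; butter: 120 tbsp; buttermilk: 2160 mL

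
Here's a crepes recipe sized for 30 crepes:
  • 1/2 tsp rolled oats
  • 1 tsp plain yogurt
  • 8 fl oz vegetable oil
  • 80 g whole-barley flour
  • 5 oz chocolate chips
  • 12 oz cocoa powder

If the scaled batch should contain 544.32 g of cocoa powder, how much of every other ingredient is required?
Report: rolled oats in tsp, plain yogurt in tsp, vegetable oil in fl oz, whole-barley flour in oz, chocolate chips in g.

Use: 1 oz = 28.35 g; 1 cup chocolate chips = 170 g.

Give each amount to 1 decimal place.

rolled oats: 0.8 tsp; plain yogurt: 1.6 tsp; vegetable oil: 12.8 fl oz; whole-barley flour: 4.5 oz; chocolate chips: 226.8 g

The original recipe has 340.2 g of cocoa powder, so the scaling factor is 544.32 ÷ 340.2 = 8/5 = 1.6.
rolled oats: 0.5 tsp × 8/5 = 0.8 tsp
plain yogurt: 1 tsp × 8/5 = 1.6 tsp
vegetable oil: 8 fl oz × 8/5 = 12.8 fl oz
whole-barley flour: 80 g × 8/5 ÷ 28.35 g/oz ≈ 4.5 oz
chocolate chips: 5 oz × 8/5 × 28.35 g/oz = 226.8 g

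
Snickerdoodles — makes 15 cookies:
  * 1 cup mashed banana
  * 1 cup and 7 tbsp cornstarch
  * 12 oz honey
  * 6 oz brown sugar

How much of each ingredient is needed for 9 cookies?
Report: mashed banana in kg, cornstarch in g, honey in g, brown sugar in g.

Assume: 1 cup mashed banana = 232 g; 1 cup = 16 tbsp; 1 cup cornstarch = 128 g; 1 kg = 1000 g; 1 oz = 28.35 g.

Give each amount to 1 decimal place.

mashed banana: 0.1 kg; cornstarch: 110.4 g; honey: 204.1 g; brown sugar: 102.1 g

Scaling factor: 9/15 = 3/5 = 0.6.
mashed banana: 1 cup × 3/5 × 232 g/cup ÷ 1000 g/kg ≈ 0.1 kg
cornstarch: (1 cup + 7 tbsp = 1.4375 cup) × 3/5 × 128 g/cup = 110.4 g
honey: 12 oz × 3/5 × 28.35 g/oz ≈ 204.1 g
brown sugar: 6 oz × 3/5 × 28.35 g/oz ≈ 102.1 g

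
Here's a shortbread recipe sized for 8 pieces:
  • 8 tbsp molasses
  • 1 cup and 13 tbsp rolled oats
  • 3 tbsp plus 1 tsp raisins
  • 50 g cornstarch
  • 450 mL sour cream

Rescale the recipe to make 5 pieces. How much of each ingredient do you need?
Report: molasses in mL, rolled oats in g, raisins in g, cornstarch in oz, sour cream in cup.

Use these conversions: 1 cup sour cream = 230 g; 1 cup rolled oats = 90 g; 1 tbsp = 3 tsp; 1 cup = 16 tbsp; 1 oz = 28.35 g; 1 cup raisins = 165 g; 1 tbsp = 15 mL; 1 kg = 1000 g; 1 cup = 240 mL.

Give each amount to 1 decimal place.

molasses: 75.0 mL; rolled oats: 102.0 g; raisins: 21.5 g; cornstarch: 1.1 oz; sour cream: 1.2 cup

Scaling factor: 5/8 = 0.625.
molasses: 8 tbsp × 5/8 × 15 mL/tbsp = 75.0 mL
rolled oats: (1 cup + 13 tbsp = 1.8125 cup) × 5/8 × 90 g/cup ≈ 102.0 g
raisins: (3 tbsp + 1 tsp = 10/3 tbsp) × 5/8 ÷ 16 tbsp/cup × 165 g/cup ≈ 21.5 g
cornstarch: 50 g × 5/8 ÷ 28.35 g/oz ≈ 1.1 oz
sour cream: 450 mL × 5/8 ÷ 240 mL/cup ≈ 1.2 cup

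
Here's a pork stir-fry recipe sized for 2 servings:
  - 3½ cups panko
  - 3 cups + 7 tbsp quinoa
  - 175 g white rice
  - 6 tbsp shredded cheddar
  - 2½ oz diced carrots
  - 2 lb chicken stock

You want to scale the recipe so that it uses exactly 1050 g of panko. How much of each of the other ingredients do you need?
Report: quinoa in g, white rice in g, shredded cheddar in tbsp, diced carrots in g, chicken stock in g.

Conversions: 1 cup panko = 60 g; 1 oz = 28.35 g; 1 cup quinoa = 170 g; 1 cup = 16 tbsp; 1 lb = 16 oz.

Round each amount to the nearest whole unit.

quinoa: 2922 g; white rice: 875 g; shredded cheddar: 30 tbsp; diced carrots: 354 g; chicken stock: 4536 g

The original recipe has 210 g of panko, so the scaling factor is 1050 ÷ 210 = 5.
quinoa: (3 cup + 7 tbsp = 3.4375 cup) × 5 × 170 g/cup ≈ 2922 g
white rice: 175 g × 5 = 875 g
shredded cheddar: 6 tbsp × 5 = 30 tbsp
diced carrots: 2.5 oz × 5 × 28.35 g/oz ≈ 354 g
chicken stock: 2 lb × 5 × 16 oz/lb × 28.35 g/oz = 4536 g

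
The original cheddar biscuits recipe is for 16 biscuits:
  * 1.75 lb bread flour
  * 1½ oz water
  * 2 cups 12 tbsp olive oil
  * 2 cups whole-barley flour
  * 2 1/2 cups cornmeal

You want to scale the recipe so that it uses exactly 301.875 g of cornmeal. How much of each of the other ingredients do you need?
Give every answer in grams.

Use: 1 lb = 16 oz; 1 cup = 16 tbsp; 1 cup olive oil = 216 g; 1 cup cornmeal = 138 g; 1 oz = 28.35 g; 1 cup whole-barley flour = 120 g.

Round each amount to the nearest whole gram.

The original recipe has 345 g of cornmeal, so the scaling factor is 301.875 ÷ 345 = 7/8 = 0.875.
bread flour: 1.75 lb × 7/8 × 16 oz/lb × 28.35 g/oz ≈ 695 g
water: 1.5 oz × 7/8 × 28.35 g/oz ≈ 37 g
olive oil: (2 cup + 12 tbsp = 2.75 cup) × 7/8 × 216 g/cup ≈ 520 g
whole-barley flour: 2 cup × 7/8 × 120 g/cup = 210 g

bread flour: 695 g; water: 37 g; olive oil: 520 g; whole-barley flour: 210 g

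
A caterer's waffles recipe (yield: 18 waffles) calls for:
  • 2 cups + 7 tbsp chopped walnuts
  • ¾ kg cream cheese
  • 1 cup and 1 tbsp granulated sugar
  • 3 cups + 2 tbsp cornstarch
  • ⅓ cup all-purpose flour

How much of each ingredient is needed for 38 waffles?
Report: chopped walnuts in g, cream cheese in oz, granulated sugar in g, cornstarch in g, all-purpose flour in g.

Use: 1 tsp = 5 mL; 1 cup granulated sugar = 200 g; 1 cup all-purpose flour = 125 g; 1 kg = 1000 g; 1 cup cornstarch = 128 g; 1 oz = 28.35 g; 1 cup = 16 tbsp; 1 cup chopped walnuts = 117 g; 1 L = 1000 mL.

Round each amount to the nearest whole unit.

chopped walnuts: 602 g; cream cheese: 56 oz; granulated sugar: 449 g; cornstarch: 844 g; all-purpose flour: 88 g

Scaling factor: 38/18 = 19/9.
chopped walnuts: (2 cup + 7 tbsp = 2.4375 cup) × 19/9 × 117 g/cup ≈ 602 g
cream cheese: 0.75 kg × 19/9 × 1000 g/kg ÷ 28.35 g/oz ≈ 56 oz
granulated sugar: (1 cup + 1 tbsp = 1.0625 cup) × 19/9 × 200 g/cup ≈ 449 g
cornstarch: (3 cup + 2 tbsp = 3.125 cup) × 19/9 × 128 g/cup ≈ 844 g
all-purpose flour: 1/3 cup × 19/9 × 125 g/cup ≈ 88 g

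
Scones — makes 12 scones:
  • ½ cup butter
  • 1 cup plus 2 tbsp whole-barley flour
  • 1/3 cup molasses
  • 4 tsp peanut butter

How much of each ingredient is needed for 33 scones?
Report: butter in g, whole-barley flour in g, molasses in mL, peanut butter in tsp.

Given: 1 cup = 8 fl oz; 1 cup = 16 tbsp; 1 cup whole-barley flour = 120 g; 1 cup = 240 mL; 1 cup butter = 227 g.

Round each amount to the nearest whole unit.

Scaling factor: 33/12 = 11/4 = 2.75.
butter: 0.5 cup × 11/4 × 227 g/cup ≈ 312 g
whole-barley flour: (1 cup + 2 tbsp = 1.125 cup) × 11/4 × 120 g/cup ≈ 371 g
molasses: 1/3 cup × 11/4 × 240 mL/cup = 220 mL
peanut butter: 4 tsp × 11/4 = 11 tsp

butter: 312 g; whole-barley flour: 371 g; molasses: 220 mL; peanut butter: 11 tsp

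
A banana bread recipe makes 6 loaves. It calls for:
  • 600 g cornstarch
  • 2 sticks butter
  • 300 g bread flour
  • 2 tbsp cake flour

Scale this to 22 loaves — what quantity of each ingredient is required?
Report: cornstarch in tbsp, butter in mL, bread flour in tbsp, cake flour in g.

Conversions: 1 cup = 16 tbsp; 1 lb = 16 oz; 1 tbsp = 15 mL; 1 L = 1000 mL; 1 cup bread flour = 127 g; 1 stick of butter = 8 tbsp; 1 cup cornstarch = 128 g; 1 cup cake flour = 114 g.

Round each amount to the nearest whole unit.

Scaling factor: 22/6 = 11/3.
cornstarch: 600 g × 11/3 ÷ 128 g/cup × 16 tbsp/cup = 275 tbsp
butter: 2 stick × 11/3 × 8 tbsp/stick × 15 mL/tbsp = 880 mL
bread flour: 300 g × 11/3 ÷ 127 g/cup × 16 tbsp/cup ≈ 139 tbsp
cake flour: 2 tbsp × 11/3 ÷ 16 tbsp/cup × 114 g/cup ≈ 52 g

cornstarch: 275 tbsp; butter: 880 mL; bread flour: 139 tbsp; cake flour: 52 g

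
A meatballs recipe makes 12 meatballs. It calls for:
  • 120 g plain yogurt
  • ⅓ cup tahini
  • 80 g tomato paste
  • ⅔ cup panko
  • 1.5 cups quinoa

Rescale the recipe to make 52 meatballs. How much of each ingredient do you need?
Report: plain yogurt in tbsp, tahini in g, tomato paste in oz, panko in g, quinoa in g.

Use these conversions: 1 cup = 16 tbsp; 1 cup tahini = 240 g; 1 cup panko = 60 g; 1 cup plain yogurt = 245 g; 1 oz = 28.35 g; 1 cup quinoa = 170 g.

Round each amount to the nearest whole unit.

plain yogurt: 34 tbsp; tahini: 347 g; tomato paste: 12 oz; panko: 173 g; quinoa: 1105 g

Scaling factor: 52/12 = 13/3.
plain yogurt: 120 g × 13/3 ÷ 245 g/cup × 16 tbsp/cup ≈ 34 tbsp
tahini: 1/3 cup × 13/3 × 240 g/cup ≈ 347 g
tomato paste: 80 g × 13/3 ÷ 28.35 g/oz ≈ 12 oz
panko: 2/3 cup × 13/3 × 60 g/cup ≈ 173 g
quinoa: 1.5 cup × 13/3 × 170 g/cup = 1105 g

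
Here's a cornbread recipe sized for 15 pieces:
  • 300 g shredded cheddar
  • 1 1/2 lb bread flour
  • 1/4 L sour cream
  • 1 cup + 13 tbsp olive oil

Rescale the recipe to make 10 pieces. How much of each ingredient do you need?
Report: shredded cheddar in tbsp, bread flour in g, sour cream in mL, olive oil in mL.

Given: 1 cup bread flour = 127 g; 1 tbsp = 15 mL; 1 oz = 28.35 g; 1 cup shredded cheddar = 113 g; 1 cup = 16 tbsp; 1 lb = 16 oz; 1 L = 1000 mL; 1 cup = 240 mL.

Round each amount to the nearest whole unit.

Scaling factor: 10/15 = 2/3.
shredded cheddar: 300 g × 2/3 ÷ 113 g/cup × 16 tbsp/cup ≈ 28 tbsp
bread flour: 1.5 lb × 2/3 × 16 oz/lb × 28.35 g/oz ≈ 454 g
sour cream: 0.25 L × 2/3 × 1000 mL/L ≈ 167 mL
olive oil: (1 cup + 13 tbsp = 1.8125 cup) × 2/3 × 240 mL/cup = 290 mL

shredded cheddar: 28 tbsp; bread flour: 454 g; sour cream: 167 mL; olive oil: 290 mL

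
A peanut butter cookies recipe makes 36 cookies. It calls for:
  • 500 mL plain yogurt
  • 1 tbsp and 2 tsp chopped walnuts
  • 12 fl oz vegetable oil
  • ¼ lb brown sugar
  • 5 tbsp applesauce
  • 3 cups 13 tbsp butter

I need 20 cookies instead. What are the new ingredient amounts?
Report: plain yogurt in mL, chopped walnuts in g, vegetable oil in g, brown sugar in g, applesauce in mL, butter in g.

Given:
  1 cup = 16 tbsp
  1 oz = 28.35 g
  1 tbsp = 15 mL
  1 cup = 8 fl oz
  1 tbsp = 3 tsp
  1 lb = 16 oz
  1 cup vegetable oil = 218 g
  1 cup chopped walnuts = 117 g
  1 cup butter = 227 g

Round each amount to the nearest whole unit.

plain yogurt: 278 mL; chopped walnuts: 7 g; vegetable oil: 182 g; brown sugar: 63 g; applesauce: 42 mL; butter: 481 g

Scaling factor: 20/36 = 5/9.
plain yogurt: 500 mL × 5/9 ≈ 278 mL
chopped walnuts: (1 tbsp + 2 tsp = 5/3 tbsp) × 5/9 ÷ 16 tbsp/cup × 117 g/cup ≈ 7 g
vegetable oil: 12 fl oz × 5/9 ÷ 8 fl oz/cup × 218 g/cup ≈ 182 g
brown sugar: 0.25 lb × 5/9 × 16 oz/lb × 28.35 g/oz = 63 g
applesauce: 5 tbsp × 5/9 × 15 mL/tbsp ≈ 42 mL
butter: (3 cup + 13 tbsp = 3.8125 cup) × 5/9 × 227 g/cup ≈ 481 g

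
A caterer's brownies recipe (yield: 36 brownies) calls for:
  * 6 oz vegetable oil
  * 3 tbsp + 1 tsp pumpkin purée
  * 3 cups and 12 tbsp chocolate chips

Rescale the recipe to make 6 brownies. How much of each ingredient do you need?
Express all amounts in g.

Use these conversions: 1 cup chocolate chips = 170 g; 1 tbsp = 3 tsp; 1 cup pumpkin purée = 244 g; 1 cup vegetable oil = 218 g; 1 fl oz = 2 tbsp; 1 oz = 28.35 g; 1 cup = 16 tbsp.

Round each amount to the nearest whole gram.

Scaling factor: 6/36 = 1/6.
vegetable oil: 6 oz × 1/6 × 28.35 g/oz ≈ 28 g
pumpkin purée: (3 tbsp + 1 tsp = 10/3 tbsp) × 1/6 ÷ 16 tbsp/cup × 244 g/cup ≈ 8 g
chocolate chips: (3 cup + 12 tbsp = 3.75 cup) × 1/6 × 170 g/cup ≈ 106 g

vegetable oil: 28 g; pumpkin purée: 8 g; chocolate chips: 106 g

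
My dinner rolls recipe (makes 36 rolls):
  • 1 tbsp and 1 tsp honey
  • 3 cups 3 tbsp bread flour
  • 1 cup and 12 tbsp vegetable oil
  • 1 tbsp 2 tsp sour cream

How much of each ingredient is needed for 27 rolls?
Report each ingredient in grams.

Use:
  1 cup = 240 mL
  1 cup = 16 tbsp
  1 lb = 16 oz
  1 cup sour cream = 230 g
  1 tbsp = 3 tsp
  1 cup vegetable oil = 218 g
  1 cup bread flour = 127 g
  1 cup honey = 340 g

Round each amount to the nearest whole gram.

Scaling factor: 27/36 = 3/4 = 0.75.
honey: (1 tbsp + 1 tsp = 4/3 tbsp) × 3/4 ÷ 16 tbsp/cup × 340 g/cup ≈ 21 g
bread flour: (3 cup + 3 tbsp = 3.1875 cup) × 3/4 × 127 g/cup ≈ 304 g
vegetable oil: (1 cup + 12 tbsp = 1.75 cup) × 3/4 × 218 g/cup ≈ 286 g
sour cream: (1 tbsp + 2 tsp = 5/3 tbsp) × 3/4 ÷ 16 tbsp/cup × 230 g/cup ≈ 18 g

honey: 21 g; bread flour: 304 g; vegetable oil: 286 g; sour cream: 18 g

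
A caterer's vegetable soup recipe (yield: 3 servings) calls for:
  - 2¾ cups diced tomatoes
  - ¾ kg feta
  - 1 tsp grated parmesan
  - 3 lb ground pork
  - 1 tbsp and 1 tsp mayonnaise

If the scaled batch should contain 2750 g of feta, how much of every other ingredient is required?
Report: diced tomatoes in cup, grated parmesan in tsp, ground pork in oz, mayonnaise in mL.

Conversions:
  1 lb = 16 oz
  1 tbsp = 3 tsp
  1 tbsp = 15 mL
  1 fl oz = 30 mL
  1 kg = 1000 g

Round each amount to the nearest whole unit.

The original recipe has 750 g of feta, so the scaling factor is 2750 ÷ 750 = 11/3.
diced tomatoes: 2.75 cup × 11/3 ≈ 10 cup
grated parmesan: 1 tsp × 11/3 ≈ 4 tsp
ground pork: 3 lb × 11/3 × 16 oz/lb = 176 oz
mayonnaise: (1 tbsp + 1 tsp = 4/3 tbsp) × 11/3 × 15 mL/tbsp ≈ 73 mL

diced tomatoes: 10 cup; grated parmesan: 4 tsp; ground pork: 176 oz; mayonnaise: 73 mL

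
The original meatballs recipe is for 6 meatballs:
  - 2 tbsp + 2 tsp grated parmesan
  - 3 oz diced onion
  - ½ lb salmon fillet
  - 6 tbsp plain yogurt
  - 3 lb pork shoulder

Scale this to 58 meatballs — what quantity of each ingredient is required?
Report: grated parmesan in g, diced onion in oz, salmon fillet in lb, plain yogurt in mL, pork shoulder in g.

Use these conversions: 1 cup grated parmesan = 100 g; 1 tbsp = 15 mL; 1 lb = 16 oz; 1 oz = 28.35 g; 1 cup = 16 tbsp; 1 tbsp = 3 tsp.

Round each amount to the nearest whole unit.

Scaling factor: 58/6 = 29/3.
grated parmesan: (2 tbsp + 2 tsp = 8/3 tbsp) × 29/3 ÷ 16 tbsp/cup × 100 g/cup ≈ 161 g
diced onion: 3 oz × 29/3 = 29 oz
salmon fillet: 0.5 lb × 29/3 ≈ 5 lb
plain yogurt: 6 tbsp × 29/3 × 15 mL/tbsp = 870 mL
pork shoulder: 3 lb × 29/3 × 16 oz/lb × 28.35 g/oz ≈ 13154 g

grated parmesan: 161 g; diced onion: 29 oz; salmon fillet: 5 lb; plain yogurt: 870 mL; pork shoulder: 13154 g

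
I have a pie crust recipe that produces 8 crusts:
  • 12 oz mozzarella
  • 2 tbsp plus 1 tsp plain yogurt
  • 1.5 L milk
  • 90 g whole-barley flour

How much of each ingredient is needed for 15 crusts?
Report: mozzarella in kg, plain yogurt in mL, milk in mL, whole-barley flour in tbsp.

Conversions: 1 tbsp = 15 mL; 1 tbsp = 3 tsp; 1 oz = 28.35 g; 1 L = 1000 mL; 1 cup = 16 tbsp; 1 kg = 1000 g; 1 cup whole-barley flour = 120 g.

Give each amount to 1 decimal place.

Scaling factor: 15/8 = 1.875.
mozzarella: 12 oz × 15/8 × 28.35 g/oz ÷ 1000 g/kg ≈ 0.6 kg
plain yogurt: (2 tbsp + 1 tsp = 7/3 tbsp) × 15/8 × 15 mL/tbsp ≈ 65.6 mL
milk: 1.5 L × 15/8 × 1000 mL/L = 2812.5 mL
whole-barley flour: 90 g × 15/8 ÷ 120 g/cup × 16 tbsp/cup = 22.5 tbsp

mozzarella: 0.6 kg; plain yogurt: 65.6 mL; milk: 2812.5 mL; whole-barley flour: 22.5 tbsp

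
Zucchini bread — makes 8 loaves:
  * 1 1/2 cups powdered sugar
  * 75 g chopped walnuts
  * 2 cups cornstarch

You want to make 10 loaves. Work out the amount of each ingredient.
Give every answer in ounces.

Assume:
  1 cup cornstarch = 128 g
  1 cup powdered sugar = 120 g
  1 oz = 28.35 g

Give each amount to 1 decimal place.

powdered sugar: 7.9 oz; chopped walnuts: 3.3 oz; cornstarch: 11.3 oz

Scaling factor: 10/8 = 5/4 = 1.25.
powdered sugar: 1.5 cup × 5/4 × 120 g/cup ÷ 28.35 g/oz ≈ 7.9 oz
chopped walnuts: 75 g × 5/4 ÷ 28.35 g/oz ≈ 3.3 oz
cornstarch: 2 cup × 5/4 × 128 g/cup ÷ 28.35 g/oz ≈ 11.3 oz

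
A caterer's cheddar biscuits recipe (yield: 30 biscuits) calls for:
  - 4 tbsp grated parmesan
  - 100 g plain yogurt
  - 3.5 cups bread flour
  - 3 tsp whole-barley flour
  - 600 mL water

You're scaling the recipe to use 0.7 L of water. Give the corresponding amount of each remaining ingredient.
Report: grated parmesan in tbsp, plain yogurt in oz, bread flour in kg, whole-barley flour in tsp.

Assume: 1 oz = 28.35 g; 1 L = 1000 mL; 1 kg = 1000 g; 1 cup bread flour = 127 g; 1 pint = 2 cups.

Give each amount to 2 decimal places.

The original recipe has 0.6 L of water, so the scaling factor is 0.7 ÷ 0.6 = 7/6.
grated parmesan: 4 tbsp × 7/6 ≈ 4.67 tbsp
plain yogurt: 100 g × 7/6 ÷ 28.35 g/oz ≈ 4.12 oz
bread flour: 3.5 cup × 7/6 × 127 g/cup ÷ 1000 g/kg ≈ 0.52 kg
whole-barley flour: 3 tsp × 7/6 = 3.50 tsp

grated parmesan: 4.67 tbsp; plain yogurt: 4.12 oz; bread flour: 0.52 kg; whole-barley flour: 3.50 tsp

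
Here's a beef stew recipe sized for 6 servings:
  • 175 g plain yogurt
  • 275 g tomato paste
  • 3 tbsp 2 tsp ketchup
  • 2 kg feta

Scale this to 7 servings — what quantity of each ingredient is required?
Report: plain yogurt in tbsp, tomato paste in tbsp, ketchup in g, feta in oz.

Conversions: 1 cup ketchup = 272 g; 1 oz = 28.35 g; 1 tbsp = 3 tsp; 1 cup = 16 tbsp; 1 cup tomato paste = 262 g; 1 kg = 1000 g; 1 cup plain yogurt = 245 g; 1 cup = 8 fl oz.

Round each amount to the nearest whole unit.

Scaling factor: 7/6.
plain yogurt: 175 g × 7/6 ÷ 245 g/cup × 16 tbsp/cup ≈ 13 tbsp
tomato paste: 275 g × 7/6 ÷ 262 g/cup × 16 tbsp/cup ≈ 20 tbsp
ketchup: (3 tbsp + 2 tsp = 11/3 tbsp) × 7/6 ÷ 16 tbsp/cup × 272 g/cup ≈ 73 g
feta: 2 kg × 7/6 × 1000 g/kg ÷ 28.35 g/oz ≈ 82 oz

plain yogurt: 13 tbsp; tomato paste: 20 tbsp; ketchup: 73 g; feta: 82 oz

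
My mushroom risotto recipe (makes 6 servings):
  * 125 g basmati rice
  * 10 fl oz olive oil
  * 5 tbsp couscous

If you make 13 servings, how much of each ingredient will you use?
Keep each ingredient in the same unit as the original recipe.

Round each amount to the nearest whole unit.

basmati rice: 271 g; olive oil: 22 fl oz; couscous: 11 tbsp

Scaling factor: 13/6.
basmati rice: 125 g × 13/6 ≈ 271 g
olive oil: 10 fl oz × 13/6 ≈ 22 fl oz
couscous: 5 tbsp × 13/6 ≈ 11 tbsp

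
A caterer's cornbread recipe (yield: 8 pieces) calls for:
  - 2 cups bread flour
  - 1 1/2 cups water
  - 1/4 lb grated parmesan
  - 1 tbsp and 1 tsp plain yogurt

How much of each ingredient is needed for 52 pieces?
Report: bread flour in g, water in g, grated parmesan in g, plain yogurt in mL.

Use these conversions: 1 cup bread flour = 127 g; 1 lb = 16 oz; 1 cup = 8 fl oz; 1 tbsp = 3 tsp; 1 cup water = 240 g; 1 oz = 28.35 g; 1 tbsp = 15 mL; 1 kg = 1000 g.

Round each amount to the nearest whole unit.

Scaling factor: 52/8 = 13/2 = 6.5.
bread flour: 2 cup × 13/2 × 127 g/cup = 1651 g
water: 1.5 cup × 13/2 × 240 g/cup = 2340 g
grated parmesan: 0.25 lb × 13/2 × 16 oz/lb × 28.35 g/oz ≈ 737 g
plain yogurt: (1 tbsp + 1 tsp = 4/3 tbsp) × 13/2 × 15 mL/tbsp = 130 mL

bread flour: 1651 g; water: 2340 g; grated parmesan: 737 g; plain yogurt: 130 mL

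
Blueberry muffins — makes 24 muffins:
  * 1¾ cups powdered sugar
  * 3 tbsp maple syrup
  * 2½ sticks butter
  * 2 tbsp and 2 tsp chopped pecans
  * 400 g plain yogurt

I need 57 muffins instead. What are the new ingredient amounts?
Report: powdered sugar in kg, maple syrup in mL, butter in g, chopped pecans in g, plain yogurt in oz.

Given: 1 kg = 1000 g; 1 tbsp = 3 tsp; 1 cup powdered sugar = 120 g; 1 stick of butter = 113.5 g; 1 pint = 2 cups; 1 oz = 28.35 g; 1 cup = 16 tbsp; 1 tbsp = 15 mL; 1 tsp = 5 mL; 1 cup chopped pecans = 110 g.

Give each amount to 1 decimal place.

Scaling factor: 57/24 = 19/8 = 2.375.
powdered sugar: 1.75 cup × 19/8 × 120 g/cup ÷ 1000 g/kg ≈ 0.5 kg
maple syrup: 3 tbsp × 19/8 × 15 mL/tbsp ≈ 106.9 mL
butter: 2.5 stick × 19/8 × 113.5 g/stick ≈ 673.9 g
chopped pecans: (2 tbsp + 2 tsp = 8/3 tbsp) × 19/8 ÷ 16 tbsp/cup × 110 g/cup ≈ 43.5 g
plain yogurt: 400 g × 19/8 ÷ 28.35 g/oz ≈ 33.5 oz

powdered sugar: 0.5 kg; maple syrup: 106.9 mL; butter: 673.9 g; chopped pecans: 43.5 g; plain yogurt: 33.5 oz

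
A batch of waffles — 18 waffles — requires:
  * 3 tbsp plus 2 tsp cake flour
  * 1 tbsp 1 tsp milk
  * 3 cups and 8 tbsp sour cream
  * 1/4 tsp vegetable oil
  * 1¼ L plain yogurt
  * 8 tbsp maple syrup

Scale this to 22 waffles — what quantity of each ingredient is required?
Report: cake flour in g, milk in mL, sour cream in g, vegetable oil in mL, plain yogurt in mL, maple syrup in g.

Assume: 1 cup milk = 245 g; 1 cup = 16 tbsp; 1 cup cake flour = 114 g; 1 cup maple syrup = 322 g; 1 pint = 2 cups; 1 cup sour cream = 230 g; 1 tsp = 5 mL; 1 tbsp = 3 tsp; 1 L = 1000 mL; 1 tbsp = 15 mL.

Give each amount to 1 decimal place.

cake flour: 31.9 g; milk: 24.4 mL; sour cream: 983.9 g; vegetable oil: 1.5 mL; plain yogurt: 1527.8 mL; maple syrup: 196.8 g

Scaling factor: 22/18 = 11/9.
cake flour: (3 tbsp + 2 tsp = 11/3 tbsp) × 11/9 ÷ 16 tbsp/cup × 114 g/cup ≈ 31.9 g
milk: (1 tbsp + 1 tsp = 4/3 tbsp) × 11/9 × 15 mL/tbsp ≈ 24.4 mL
sour cream: (3 cup + 8 tbsp = 3.5 cup) × 11/9 × 230 g/cup ≈ 983.9 g
vegetable oil: 0.25 tsp × 11/9 × 5 mL/tsp ≈ 1.5 mL
plain yogurt: 1.25 L × 11/9 × 1000 mL/L ≈ 1527.8 mL
maple syrup: 8 tbsp × 11/9 ÷ 16 tbsp/cup × 322 g/cup ≈ 196.8 g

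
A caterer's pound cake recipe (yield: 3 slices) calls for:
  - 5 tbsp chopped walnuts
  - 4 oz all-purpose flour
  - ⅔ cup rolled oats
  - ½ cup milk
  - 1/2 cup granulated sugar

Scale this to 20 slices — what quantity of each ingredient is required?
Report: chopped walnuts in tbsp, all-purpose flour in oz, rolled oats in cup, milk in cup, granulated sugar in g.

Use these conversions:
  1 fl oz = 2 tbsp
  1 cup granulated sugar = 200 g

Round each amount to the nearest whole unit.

chopped walnuts: 33 tbsp; all-purpose flour: 27 oz; rolled oats: 4 cup; milk: 3 cup; granulated sugar: 667 g

Scaling factor: 20/3.
chopped walnuts: 5 tbsp × 20/3 ≈ 33 tbsp
all-purpose flour: 4 oz × 20/3 ≈ 27 oz
rolled oats: 2/3 cup × 20/3 ≈ 4 cup
milk: 0.5 cup × 20/3 ≈ 3 cup
granulated sugar: 0.5 cup × 20/3 × 200 g/cup ≈ 667 g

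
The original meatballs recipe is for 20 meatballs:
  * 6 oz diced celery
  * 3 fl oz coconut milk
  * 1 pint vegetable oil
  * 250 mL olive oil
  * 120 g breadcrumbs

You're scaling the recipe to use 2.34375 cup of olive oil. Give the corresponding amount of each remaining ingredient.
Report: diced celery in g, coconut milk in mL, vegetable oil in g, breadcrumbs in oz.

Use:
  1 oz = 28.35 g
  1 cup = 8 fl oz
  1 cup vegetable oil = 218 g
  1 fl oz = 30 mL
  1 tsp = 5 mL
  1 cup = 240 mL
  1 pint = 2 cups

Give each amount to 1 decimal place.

The original recipe has 25/24 cup of olive oil, so the scaling factor is 2.34375 ÷ 25/24 = 9/4 = 2.25.
diced celery: 6 oz × 9/4 × 28.35 g/oz ≈ 382.7 g
coconut milk: 3 fl oz × 9/4 × 30 mL/fl oz = 202.5 mL
vegetable oil: 1 pint × 9/4 × 2 cup/pint × 218 g/cup = 981.0 g
breadcrumbs: 120 g × 9/4 ÷ 28.35 g/oz ≈ 9.5 oz

diced celery: 382.7 g; coconut milk: 202.5 mL; vegetable oil: 981.0 g; breadcrumbs: 9.5 oz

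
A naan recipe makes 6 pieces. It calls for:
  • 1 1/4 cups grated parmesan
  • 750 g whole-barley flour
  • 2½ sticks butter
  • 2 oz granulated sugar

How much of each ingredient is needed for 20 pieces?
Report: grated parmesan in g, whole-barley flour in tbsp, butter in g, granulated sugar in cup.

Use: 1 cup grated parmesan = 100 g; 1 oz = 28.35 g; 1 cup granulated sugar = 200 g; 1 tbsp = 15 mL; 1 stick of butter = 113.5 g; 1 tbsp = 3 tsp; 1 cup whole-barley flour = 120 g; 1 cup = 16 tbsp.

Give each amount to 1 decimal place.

Scaling factor: 20/6 = 10/3.
grated parmesan: 1.25 cup × 10/3 × 100 g/cup ≈ 416.7 g
whole-barley flour: 750 g × 10/3 ÷ 120 g/cup × 16 tbsp/cup ≈ 333.3 tbsp
butter: 2.5 stick × 10/3 × 113.5 g/stick ≈ 945.8 g
granulated sugar: 2 oz × 10/3 × 28.35 g/oz ÷ 200 g/cup ≈ 0.9 cup

grated parmesan: 416.7 g; whole-barley flour: 333.3 tbsp; butter: 945.8 g; granulated sugar: 0.9 cup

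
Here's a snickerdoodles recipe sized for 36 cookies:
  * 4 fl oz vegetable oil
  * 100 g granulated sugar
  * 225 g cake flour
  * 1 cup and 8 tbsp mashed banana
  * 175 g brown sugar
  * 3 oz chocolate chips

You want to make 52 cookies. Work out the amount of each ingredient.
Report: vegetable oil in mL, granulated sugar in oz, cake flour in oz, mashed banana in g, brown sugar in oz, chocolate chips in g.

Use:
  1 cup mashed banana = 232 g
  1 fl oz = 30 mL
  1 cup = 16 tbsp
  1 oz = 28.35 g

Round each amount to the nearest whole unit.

vegetable oil: 173 mL; granulated sugar: 5 oz; cake flour: 11 oz; mashed banana: 503 g; brown sugar: 9 oz; chocolate chips: 123 g

Scaling factor: 52/36 = 13/9.
vegetable oil: 4 fl oz × 13/9 × 30 mL/fl oz ≈ 173 mL
granulated sugar: 100 g × 13/9 ÷ 28.35 g/oz ≈ 5 oz
cake flour: 225 g × 13/9 ÷ 28.35 g/oz ≈ 11 oz
mashed banana: (1 cup + 8 tbsp = 1.5 cup) × 13/9 × 232 g/cup ≈ 503 g
brown sugar: 175 g × 13/9 ÷ 28.35 g/oz ≈ 9 oz
chocolate chips: 3 oz × 13/9 × 28.35 g/oz ≈ 123 g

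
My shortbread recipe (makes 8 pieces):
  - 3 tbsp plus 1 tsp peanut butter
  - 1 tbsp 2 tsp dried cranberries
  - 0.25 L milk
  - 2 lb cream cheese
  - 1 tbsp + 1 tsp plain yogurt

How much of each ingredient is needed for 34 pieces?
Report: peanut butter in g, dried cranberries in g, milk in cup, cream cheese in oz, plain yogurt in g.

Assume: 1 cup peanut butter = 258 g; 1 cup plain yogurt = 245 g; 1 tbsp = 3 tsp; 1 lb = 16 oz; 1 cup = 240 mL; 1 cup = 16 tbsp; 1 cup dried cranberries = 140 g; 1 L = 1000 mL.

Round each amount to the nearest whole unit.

Scaling factor: 34/8 = 17/4 = 4.25.
peanut butter: (3 tbsp + 1 tsp = 10/3 tbsp) × 17/4 ÷ 16 tbsp/cup × 258 g/cup ≈ 228 g
dried cranberries: (1 tbsp + 2 tsp = 5/3 tbsp) × 17/4 ÷ 16 tbsp/cup × 140 g/cup ≈ 62 g
milk: 0.25 L × 17/4 × 1000 mL/L ÷ 240 mL/cup ≈ 4 cup
cream cheese: 2 lb × 17/4 × 16 oz/lb = 136 oz
plain yogurt: (1 tbsp + 1 tsp = 4/3 tbsp) × 17/4 ÷ 16 tbsp/cup × 245 g/cup ≈ 87 g

peanut butter: 228 g; dried cranberries: 62 g; milk: 4 cup; cream cheese: 136 oz; plain yogurt: 87 g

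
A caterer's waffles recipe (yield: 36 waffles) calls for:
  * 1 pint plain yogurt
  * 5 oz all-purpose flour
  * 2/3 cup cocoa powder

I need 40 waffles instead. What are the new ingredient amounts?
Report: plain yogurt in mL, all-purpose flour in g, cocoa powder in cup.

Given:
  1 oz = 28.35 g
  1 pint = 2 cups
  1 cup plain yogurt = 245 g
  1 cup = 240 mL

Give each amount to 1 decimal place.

Scaling factor: 40/36 = 10/9.
plain yogurt: 1 pint × 10/9 × 2 cup/pint × 240 mL/cup ≈ 533.3 mL
all-purpose flour: 5 oz × 10/9 × 28.35 g/oz = 157.5 g
cocoa powder: 2/3 cup × 10/9 ≈ 0.7 cup

plain yogurt: 533.3 mL; all-purpose flour: 157.5 g; cocoa powder: 0.7 cup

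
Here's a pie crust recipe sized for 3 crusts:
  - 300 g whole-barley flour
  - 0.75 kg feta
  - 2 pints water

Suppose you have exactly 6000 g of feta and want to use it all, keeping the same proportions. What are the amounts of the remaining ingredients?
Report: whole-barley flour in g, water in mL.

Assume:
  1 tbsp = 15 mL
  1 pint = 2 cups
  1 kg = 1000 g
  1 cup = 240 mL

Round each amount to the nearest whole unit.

whole-barley flour: 2400 g; water: 7680 mL

The original recipe has 750 g of feta, so the scaling factor is 6000 ÷ 750 = 8.
whole-barley flour: 300 g × 8 = 2400 g
water: 2 pint × 8 × 2 cup/pint × 240 mL/cup = 7680 mL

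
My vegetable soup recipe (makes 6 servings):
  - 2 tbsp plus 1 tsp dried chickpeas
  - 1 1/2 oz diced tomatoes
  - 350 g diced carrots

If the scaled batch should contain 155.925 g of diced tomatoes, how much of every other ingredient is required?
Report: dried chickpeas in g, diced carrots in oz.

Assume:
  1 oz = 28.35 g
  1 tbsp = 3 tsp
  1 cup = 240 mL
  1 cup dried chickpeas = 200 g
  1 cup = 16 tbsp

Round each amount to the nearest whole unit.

dried chickpeas: 107 g; diced carrots: 45 oz

The original recipe has 42.525 g of diced tomatoes, so the scaling factor is 155.925 ÷ 42.525 = 11/3.
dried chickpeas: (2 tbsp + 1 tsp = 7/3 tbsp) × 11/3 ÷ 16 tbsp/cup × 200 g/cup ≈ 107 g
diced carrots: 350 g × 11/3 ÷ 28.35 g/oz ≈ 45 oz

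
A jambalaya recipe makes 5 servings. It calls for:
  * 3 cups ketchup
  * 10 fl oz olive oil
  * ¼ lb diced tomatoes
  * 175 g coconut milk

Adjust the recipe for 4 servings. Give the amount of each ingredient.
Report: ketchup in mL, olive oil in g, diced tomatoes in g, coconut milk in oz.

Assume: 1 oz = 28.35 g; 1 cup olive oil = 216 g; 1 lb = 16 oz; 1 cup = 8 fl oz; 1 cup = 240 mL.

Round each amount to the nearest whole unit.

ketchup: 576 mL; olive oil: 216 g; diced tomatoes: 91 g; coconut milk: 5 oz

Scaling factor: 4/5 = 0.8.
ketchup: 3 cup × 4/5 × 240 mL/cup = 576 mL
olive oil: 10 fl oz × 4/5 ÷ 8 fl oz/cup × 216 g/cup = 216 g
diced tomatoes: 0.25 lb × 4/5 × 16 oz/lb × 28.35 g/oz ≈ 91 g
coconut milk: 175 g × 4/5 ÷ 28.35 g/oz ≈ 5 oz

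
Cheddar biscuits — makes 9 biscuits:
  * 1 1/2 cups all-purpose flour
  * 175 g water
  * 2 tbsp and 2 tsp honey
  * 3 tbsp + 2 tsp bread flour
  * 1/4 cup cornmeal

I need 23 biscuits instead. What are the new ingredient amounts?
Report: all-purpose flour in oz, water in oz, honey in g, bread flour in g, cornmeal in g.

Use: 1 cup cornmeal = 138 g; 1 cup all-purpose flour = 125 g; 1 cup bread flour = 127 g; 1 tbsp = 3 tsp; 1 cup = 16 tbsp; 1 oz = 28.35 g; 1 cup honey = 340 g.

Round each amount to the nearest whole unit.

all-purpose flour: 17 oz; water: 16 oz; honey: 145 g; bread flour: 74 g; cornmeal: 88 g

Scaling factor: 23/9.
all-purpose flour: 1.5 cup × 23/9 × 125 g/cup ÷ 28.35 g/oz ≈ 17 oz
water: 175 g × 23/9 ÷ 28.35 g/oz ≈ 16 oz
honey: (2 tbsp + 2 tsp = 8/3 tbsp) × 23/9 ÷ 16 tbsp/cup × 340 g/cup ≈ 145 g
bread flour: (3 tbsp + 2 tsp = 11/3 tbsp) × 23/9 ÷ 16 tbsp/cup × 127 g/cup ≈ 74 g
cornmeal: 0.25 cup × 23/9 × 138 g/cup ≈ 88 g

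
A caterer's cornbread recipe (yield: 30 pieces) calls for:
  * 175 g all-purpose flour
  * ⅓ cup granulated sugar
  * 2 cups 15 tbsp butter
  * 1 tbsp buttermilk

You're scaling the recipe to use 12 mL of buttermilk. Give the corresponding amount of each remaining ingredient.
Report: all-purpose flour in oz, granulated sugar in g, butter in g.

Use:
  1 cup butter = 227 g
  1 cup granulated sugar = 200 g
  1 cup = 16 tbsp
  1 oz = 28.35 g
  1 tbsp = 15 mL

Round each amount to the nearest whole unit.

The original recipe has 15 mL of buttermilk, so the scaling factor is 12 ÷ 15 = 4/5 = 0.8.
all-purpose flour: 175 g × 4/5 ÷ 28.35 g/oz ≈ 5 oz
granulated sugar: 1/3 cup × 4/5 × 200 g/cup ≈ 53 g
butter: (2 cup + 15 tbsp = 2.9375 cup) × 4/5 × 227 g/cup ≈ 533 g

all-purpose flour: 5 oz; granulated sugar: 53 g; butter: 533 g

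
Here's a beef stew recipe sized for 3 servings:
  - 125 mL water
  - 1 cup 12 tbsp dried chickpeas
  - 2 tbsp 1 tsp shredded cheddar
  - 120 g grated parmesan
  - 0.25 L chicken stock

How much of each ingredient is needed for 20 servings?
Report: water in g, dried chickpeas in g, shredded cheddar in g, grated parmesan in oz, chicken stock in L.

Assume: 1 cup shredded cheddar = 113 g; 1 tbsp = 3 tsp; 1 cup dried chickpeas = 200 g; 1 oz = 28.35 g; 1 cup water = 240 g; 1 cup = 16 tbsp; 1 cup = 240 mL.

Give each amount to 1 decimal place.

water: 833.3 g; dried chickpeas: 2333.3 g; shredded cheddar: 109.9 g; grated parmesan: 28.2 oz; chicken stock: 1.7 L

Scaling factor: 20/3.
water: 125 mL × 20/3 ÷ 240 mL/cup × 240 g/cup ≈ 833.3 g
dried chickpeas: (1 cup + 12 tbsp = 1.75 cup) × 20/3 × 200 g/cup ≈ 2333.3 g
shredded cheddar: (2 tbsp + 1 tsp = 7/3 tbsp) × 20/3 ÷ 16 tbsp/cup × 113 g/cup ≈ 109.9 g
grated parmesan: 120 g × 20/3 ÷ 28.35 g/oz ≈ 28.2 oz
chicken stock: 0.25 L × 20/3 ≈ 1.7 L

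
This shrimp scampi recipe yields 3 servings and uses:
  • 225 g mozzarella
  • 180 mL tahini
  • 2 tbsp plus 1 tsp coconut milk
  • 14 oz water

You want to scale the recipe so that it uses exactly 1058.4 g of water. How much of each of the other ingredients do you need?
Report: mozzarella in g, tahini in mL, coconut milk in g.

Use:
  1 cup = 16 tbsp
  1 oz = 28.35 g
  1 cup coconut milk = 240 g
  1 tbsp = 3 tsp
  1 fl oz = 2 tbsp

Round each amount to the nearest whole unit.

The original recipe has 396.9 g of water, so the scaling factor is 1058.4 ÷ 396.9 = 8/3.
mozzarella: 225 g × 8/3 = 600 g
tahini: 180 mL × 8/3 = 480 mL
coconut milk: (2 tbsp + 1 tsp = 7/3 tbsp) × 8/3 ÷ 16 tbsp/cup × 240 g/cup ≈ 93 g

mozzarella: 600 g; tahini: 480 mL; coconut milk: 93 g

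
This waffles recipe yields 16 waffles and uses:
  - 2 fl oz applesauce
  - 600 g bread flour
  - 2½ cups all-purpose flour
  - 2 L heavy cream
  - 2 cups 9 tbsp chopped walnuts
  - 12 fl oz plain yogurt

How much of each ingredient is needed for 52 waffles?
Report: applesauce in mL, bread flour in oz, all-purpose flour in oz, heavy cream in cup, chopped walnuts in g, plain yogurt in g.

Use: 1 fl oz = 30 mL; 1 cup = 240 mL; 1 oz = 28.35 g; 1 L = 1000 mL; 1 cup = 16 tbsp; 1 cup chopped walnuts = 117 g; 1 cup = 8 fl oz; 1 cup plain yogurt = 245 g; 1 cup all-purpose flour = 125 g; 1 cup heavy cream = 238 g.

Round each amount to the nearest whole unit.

applesauce: 195 mL; bread flour: 69 oz; all-purpose flour: 36 oz; heavy cream: 27 cup; chopped walnuts: 974 g; plain yogurt: 1194 g

Scaling factor: 52/16 = 13/4 = 3.25.
applesauce: 2 fl oz × 13/4 × 30 mL/fl oz = 195 mL
bread flour: 600 g × 13/4 ÷ 28.35 g/oz ≈ 69 oz
all-purpose flour: 2.5 cup × 13/4 × 125 g/cup ÷ 28.35 g/oz ≈ 36 oz
heavy cream: 2 L × 13/4 × 1000 mL/L ÷ 240 mL/cup ≈ 27 cup
chopped walnuts: (2 cup + 9 tbsp = 2.5625 cup) × 13/4 × 117 g/cup ≈ 974 g
plain yogurt: 12 fl oz × 13/4 ÷ 8 fl oz/cup × 245 g/cup ≈ 1194 g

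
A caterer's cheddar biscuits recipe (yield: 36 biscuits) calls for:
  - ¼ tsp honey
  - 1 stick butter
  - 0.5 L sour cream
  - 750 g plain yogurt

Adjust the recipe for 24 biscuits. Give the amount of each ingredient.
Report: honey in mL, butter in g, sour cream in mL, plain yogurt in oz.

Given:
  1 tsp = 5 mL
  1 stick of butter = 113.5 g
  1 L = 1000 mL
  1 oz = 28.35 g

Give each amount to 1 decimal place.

honey: 0.8 mL; butter: 75.7 g; sour cream: 333.3 mL; plain yogurt: 17.6 oz

Scaling factor: 24/36 = 2/3.
honey: 0.25 tsp × 2/3 × 5 mL/tsp ≈ 0.8 mL
butter: 1 stick × 2/3 × 113.5 g/stick ≈ 75.7 g
sour cream: 0.5 L × 2/3 × 1000 mL/L ≈ 333.3 mL
plain yogurt: 750 g × 2/3 ÷ 28.35 g/oz ≈ 17.6 oz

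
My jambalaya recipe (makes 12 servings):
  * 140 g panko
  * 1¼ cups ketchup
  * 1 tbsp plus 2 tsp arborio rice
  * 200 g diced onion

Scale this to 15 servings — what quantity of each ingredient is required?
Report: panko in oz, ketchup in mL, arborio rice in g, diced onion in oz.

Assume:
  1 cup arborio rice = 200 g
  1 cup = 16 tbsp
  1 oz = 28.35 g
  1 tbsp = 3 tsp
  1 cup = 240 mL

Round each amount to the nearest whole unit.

Scaling factor: 15/12 = 5/4 = 1.25.
panko: 140 g × 5/4 ÷ 28.35 g/oz ≈ 6 oz
ketchup: 1.25 cup × 5/4 × 240 mL/cup = 375 mL
arborio rice: (1 tbsp + 2 tsp = 5/3 tbsp) × 5/4 ÷ 16 tbsp/cup × 200 g/cup ≈ 26 g
diced onion: 200 g × 5/4 ÷ 28.35 g/oz ≈ 9 oz

panko: 6 oz; ketchup: 375 mL; arborio rice: 26 g; diced onion: 9 oz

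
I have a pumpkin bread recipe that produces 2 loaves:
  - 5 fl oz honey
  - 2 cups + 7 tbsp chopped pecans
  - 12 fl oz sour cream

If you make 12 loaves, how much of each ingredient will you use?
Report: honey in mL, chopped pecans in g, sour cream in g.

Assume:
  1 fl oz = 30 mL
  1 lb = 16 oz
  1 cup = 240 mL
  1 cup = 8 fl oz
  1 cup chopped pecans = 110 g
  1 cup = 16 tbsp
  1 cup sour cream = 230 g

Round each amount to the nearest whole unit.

Scaling factor: 12/2 = 6.
honey: 5 fl oz × 6 × 30 mL/fl oz = 900 mL
chopped pecans: (2 cup + 7 tbsp = 2.4375 cup) × 6 × 110 g/cup ≈ 1609 g
sour cream: 12 fl oz × 6 ÷ 8 fl oz/cup × 230 g/cup = 2070 g

honey: 900 mL; chopped pecans: 1609 g; sour cream: 2070 g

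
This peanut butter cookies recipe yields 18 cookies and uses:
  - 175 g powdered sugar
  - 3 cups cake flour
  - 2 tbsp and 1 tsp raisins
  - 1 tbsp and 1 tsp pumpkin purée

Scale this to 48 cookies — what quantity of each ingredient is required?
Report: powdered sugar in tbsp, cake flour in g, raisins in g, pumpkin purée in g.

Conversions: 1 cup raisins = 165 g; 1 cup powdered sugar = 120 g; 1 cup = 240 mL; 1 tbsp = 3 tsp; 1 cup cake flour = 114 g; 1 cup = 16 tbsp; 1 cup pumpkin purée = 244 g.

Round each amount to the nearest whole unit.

Scaling factor: 48/18 = 8/3.
powdered sugar: 175 g × 8/3 ÷ 120 g/cup × 16 tbsp/cup ≈ 62 tbsp
cake flour: 3 cup × 8/3 × 114 g/cup = 912 g
raisins: (2 tbsp + 1 tsp = 7/3 tbsp) × 8/3 ÷ 16 tbsp/cup × 165 g/cup ≈ 64 g
pumpkin purée: (1 tbsp + 1 tsp = 4/3 tbsp) × 8/3 ÷ 16 tbsp/cup × 244 g/cup ≈ 54 g

powdered sugar: 62 tbsp; cake flour: 912 g; raisins: 64 g; pumpkin purée: 54 g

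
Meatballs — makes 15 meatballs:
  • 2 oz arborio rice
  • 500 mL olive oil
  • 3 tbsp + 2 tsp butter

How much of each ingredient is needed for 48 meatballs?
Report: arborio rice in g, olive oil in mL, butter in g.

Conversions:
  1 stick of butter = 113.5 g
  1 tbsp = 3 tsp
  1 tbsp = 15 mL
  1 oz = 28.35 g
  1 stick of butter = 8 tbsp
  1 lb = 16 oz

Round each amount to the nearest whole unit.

arborio rice: 181 g; olive oil: 1600 mL; butter: 166 g

Scaling factor: 48/15 = 16/5 = 3.2.
arborio rice: 2 oz × 16/5 × 28.35 g/oz ≈ 181 g
olive oil: 500 mL × 16/5 = 1600 mL
butter: (3 tbsp + 2 tsp = 11/3 tbsp) × 16/5 ÷ 8 tbsp/stick × 113.5 g/stick ≈ 166 g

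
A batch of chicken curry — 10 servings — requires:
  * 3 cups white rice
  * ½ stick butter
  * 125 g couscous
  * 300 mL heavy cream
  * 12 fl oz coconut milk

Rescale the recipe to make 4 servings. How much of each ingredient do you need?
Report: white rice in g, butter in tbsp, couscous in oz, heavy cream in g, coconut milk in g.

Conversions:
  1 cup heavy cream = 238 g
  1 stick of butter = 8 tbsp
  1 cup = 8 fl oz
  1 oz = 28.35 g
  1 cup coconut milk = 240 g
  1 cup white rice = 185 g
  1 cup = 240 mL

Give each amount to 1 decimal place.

white rice: 222.0 g; butter: 1.6 tbsp; couscous: 1.8 oz; heavy cream: 119.0 g; coconut milk: 144.0 g

Scaling factor: 4/10 = 2/5 = 0.4.
white rice: 3 cup × 2/5 × 185 g/cup = 222.0 g
butter: 0.5 stick × 2/5 × 8 tbsp/stick = 1.6 tbsp
couscous: 125 g × 2/5 ÷ 28.35 g/oz ≈ 1.8 oz
heavy cream: 300 mL × 2/5 ÷ 240 mL/cup × 238 g/cup = 119.0 g
coconut milk: 12 fl oz × 2/5 ÷ 8 fl oz/cup × 240 g/cup = 144.0 g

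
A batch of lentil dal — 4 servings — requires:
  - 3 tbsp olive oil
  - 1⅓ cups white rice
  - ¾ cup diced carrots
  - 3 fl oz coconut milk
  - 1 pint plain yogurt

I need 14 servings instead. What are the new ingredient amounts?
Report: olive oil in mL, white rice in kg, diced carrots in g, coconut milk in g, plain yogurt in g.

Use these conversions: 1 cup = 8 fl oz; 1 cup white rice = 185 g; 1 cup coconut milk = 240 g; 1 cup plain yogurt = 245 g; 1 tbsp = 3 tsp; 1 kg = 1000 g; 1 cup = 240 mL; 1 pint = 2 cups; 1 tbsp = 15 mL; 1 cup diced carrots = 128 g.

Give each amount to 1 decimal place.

Scaling factor: 14/4 = 7/2 = 3.5.
olive oil: 3 tbsp × 7/2 × 15 mL/tbsp = 157.5 mL
white rice: 4/3 cup × 7/2 × 185 g/cup ÷ 1000 g/kg ≈ 0.9 kg
diced carrots: 0.75 cup × 7/2 × 128 g/cup = 336.0 g
coconut milk: 3 fl oz × 7/2 ÷ 8 fl oz/cup × 240 g/cup = 315.0 g
plain yogurt: 1 pint × 7/2 × 2 cup/pint × 245 g/cup = 1715.0 g

olive oil: 157.5 mL; white rice: 0.9 kg; diced carrots: 336.0 g; coconut milk: 315.0 g; plain yogurt: 1715.0 g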